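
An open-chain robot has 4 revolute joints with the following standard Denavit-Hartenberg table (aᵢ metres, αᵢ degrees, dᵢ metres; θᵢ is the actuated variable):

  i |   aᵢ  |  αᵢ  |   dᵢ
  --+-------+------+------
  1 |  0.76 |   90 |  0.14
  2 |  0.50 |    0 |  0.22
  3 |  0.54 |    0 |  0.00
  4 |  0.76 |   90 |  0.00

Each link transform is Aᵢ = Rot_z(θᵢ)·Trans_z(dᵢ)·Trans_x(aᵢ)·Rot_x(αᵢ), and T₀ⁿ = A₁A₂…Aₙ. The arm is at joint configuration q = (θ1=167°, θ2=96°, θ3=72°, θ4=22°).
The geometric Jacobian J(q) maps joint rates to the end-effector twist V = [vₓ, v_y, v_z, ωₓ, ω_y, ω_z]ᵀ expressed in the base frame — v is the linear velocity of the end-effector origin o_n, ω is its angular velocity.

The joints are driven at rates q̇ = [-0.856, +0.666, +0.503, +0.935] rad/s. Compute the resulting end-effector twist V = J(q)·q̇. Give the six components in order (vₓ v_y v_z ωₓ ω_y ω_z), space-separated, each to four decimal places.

0.2540 -0.5584 -2.2270 0.4733 2.0501 -0.8560

o_n = [0.6038, 0.0864, 0.6176]
J₁: ẑ×o_n = [-0.0864, 0.6038, 0.0000], ω = ẑ
J2: z=[0.2250, 0.9744, 0.0000] o=[-0.7405, 0.1710, 0.1400] → [0.4653, -0.1074, -1.3289, 0.2250, 0.9744, 0.0000]
J3: z=[0.2250, 0.9744, 0.0000] o=[-0.6401, 0.3736, 0.6373] → [-0.0192, 0.0044, -1.2767, 0.2250, 0.9744, 0.0000]
J4: z=[0.2250, 0.9744, 0.0000] o=[-0.1254, 0.2547, 0.7495] → [-0.1286, 0.0297, -0.7485, 0.2250, 0.9744, 0.0000]
V = J·q̇ = [0.2540, -0.5584, -2.2270, 0.4733, 2.0501, -0.8560]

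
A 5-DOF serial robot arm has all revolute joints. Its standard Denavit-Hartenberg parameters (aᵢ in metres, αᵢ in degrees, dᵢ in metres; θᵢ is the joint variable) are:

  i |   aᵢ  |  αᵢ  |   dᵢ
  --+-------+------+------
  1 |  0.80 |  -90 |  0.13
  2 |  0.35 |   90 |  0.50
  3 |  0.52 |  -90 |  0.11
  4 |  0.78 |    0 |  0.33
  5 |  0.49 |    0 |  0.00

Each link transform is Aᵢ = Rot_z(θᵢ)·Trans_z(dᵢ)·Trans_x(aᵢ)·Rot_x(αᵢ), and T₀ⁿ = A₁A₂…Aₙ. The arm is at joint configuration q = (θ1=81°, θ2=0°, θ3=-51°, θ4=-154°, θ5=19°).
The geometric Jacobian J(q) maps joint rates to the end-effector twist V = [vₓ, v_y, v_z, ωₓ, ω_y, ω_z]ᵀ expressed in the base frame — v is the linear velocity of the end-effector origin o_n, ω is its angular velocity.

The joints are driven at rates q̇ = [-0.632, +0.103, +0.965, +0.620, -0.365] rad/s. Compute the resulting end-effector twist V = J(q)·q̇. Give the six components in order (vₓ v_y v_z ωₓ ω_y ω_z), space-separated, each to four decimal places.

o_n = [-0.9358, 1.2361, 0.9284]
J₁: ẑ×o_n = [-1.2361, -0.9358, 0.0000], ω = ẑ
J2: z=[-0.9877, 0.1564, 0.0000] o=[0.1251, 0.7902, 0.1300] → [0.1249, 0.7886, -0.2745, -0.9877, 0.1564, 0.0000]
J3: z=[-0.0000, 0.0000, 1.0000] o=[-0.3139, 1.2141, 0.1300] → [-0.0220, -0.6219, 0.0000, -0.0000, 0.0000, 1.0000]
J4: z=[-0.5000, 0.8660, 0.0000] o=[0.1364, 1.4741, 0.2400] → [0.5962, 0.3442, 1.0475, -0.5000, 0.8660, 0.0000]
J5: z=[-0.5000, 0.8660, 0.0000] o=[-0.6357, 1.4093, 0.5819] → [0.3001, 0.1732, 0.3465, -0.5000, 0.8660, 0.0000]
V = J·q̇ = [1.0329, 0.2227, 0.4947, -0.2292, 0.2369, 0.3330]

1.0329 0.2227 0.4947 -0.2292 0.2369 0.3330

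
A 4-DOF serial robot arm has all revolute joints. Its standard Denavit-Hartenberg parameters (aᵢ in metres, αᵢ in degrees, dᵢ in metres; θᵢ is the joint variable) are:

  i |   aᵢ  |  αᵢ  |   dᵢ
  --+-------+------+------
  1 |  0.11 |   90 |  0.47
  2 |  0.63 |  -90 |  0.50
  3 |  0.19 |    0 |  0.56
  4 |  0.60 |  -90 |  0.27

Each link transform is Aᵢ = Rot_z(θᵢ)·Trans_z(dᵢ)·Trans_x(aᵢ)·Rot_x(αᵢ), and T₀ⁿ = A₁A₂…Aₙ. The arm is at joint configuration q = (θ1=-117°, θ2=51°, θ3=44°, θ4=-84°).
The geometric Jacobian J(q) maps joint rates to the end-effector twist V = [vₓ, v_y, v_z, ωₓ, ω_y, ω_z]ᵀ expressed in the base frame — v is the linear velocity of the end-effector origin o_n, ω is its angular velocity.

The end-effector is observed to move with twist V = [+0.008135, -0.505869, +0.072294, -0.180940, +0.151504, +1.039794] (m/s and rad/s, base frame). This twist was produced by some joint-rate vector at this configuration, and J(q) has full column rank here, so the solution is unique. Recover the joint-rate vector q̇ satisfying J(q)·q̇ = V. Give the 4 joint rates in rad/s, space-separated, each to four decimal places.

o_n = [-0.7790, 0.1313, 1.9454]
J₁: ẑ×o_n = [-0.1313, -0.7790, 0.0000], ω = ẑ
J2: z=[-0.8910, 0.4540, 0.0000] o=[-0.0499, -0.0980, 0.4700] → [0.6698, 1.3145, 0.1267, -0.8910, 0.4540, 0.0000]
J3: z=[0.3528, 0.6924, 0.6293] o=[-0.6754, -0.2243, 0.9596] → [0.4588, -0.4130, 0.1972, 0.3528, 0.6924, 0.6293]
J4: z=[0.3528, 0.6924, 0.6293] o=[-0.3993, 0.0269, 1.4182] → [0.2993, -0.4249, 0.2997, 0.3528, 0.6924, 0.6293]
q̇ = J⁺·V = [0.9970, 0.2300, -0.2220, 0.2900]

0.9970 0.2300 -0.2220 0.2900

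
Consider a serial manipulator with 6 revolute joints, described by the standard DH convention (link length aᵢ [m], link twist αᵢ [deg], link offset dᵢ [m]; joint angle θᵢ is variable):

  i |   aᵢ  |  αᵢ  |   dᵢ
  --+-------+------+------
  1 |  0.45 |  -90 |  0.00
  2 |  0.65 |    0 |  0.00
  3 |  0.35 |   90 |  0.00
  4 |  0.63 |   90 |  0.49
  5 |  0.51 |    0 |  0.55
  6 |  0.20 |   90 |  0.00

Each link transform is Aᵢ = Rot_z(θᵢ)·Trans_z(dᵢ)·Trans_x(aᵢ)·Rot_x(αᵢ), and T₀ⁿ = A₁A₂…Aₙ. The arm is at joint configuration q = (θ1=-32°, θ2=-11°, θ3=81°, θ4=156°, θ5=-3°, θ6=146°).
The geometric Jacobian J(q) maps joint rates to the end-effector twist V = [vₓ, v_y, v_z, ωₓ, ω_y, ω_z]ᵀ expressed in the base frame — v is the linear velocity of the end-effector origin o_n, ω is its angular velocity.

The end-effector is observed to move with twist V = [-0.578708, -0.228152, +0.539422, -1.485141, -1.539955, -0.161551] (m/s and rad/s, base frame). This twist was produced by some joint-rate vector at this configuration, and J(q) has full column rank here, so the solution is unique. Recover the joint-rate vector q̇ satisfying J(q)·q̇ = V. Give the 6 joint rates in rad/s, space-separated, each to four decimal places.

o_n = [1.7721, -0.0450, 0.6255]
J₁: ẑ×o_n = [0.0450, 1.7721, -0.0000], ω = ẑ
J2: z=[0.5299, 0.8480, 0.0000] o=[0.3816, -0.2385, 0.0000] → [0.5304, -0.3314, -1.0767, 0.5299, 0.8480, 0.0000]
J3: z=[0.5299, 0.8480, 0.0000] o=[0.9227, -0.5766, 0.1240] → [0.4252, -0.2657, -0.4386, 0.5299, 0.8480, 0.0000]
J4: z=[0.7969, -0.4980, 0.3420] o=[1.0242, -0.6400, -0.2049] → [-0.6170, -0.4059, 0.8465, 0.7969, -0.4980, 0.3420]
J5: z=[0.6021, 0.7010, -0.3822] o=[1.3836, -0.5624, 0.5035] → [0.2832, -0.2219, 0.0391, 0.6021, 0.7010, -0.3822]
J6: z=[0.6021, 0.7010, -0.3822] o=[1.6683, 0.0964, 0.7214] → [-0.1213, 0.0181, -0.1580, 0.6021, 0.7010, -0.3822]
q̇ = J⁺·V = [-0.4910, -0.5290, -0.5280, -0.3040, -0.9310, -0.2030]

-0.4910 -0.5290 -0.5280 -0.3040 -0.9310 -0.2030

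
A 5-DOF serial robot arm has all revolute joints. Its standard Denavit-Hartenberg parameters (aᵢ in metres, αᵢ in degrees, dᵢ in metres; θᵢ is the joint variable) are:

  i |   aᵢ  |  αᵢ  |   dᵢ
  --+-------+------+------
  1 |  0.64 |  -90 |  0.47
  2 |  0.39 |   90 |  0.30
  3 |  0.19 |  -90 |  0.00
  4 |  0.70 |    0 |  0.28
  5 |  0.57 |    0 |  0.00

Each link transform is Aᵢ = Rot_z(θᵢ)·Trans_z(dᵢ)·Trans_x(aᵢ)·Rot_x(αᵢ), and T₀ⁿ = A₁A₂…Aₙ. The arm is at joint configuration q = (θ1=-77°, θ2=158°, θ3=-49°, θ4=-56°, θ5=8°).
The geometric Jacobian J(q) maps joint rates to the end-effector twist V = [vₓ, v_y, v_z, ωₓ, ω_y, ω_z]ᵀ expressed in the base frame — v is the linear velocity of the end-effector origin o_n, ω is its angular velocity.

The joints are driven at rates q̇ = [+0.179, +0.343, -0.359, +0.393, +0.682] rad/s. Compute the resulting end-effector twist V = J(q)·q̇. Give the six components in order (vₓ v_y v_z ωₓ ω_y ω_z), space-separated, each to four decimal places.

-1.0177 0.6686 0.6910 0.8219 1.0998 0.2079

o_n = [-0.2653, 0.0692, -0.9227]
J₁: ẑ×o_n = [-0.0692, -0.2653, 0.0000], ω = ẑ
J2: z=[0.9744, 0.2250, 0.0000] o=[0.1440, -0.6236, 0.4700] → [-0.3133, 1.3570, 0.7671, 0.9744, 0.2250, 0.0000]
J3: z=[0.0843, -0.3650, -0.9272] o=[0.3549, -0.2038, 0.3239] → [0.7081, 0.6802, -0.2034, 0.0843, -0.3650, -0.9272]
J4: z=[0.4818, 0.8294, -0.2827] o=[0.1892, -0.1234, 0.2772] → [-0.9407, 0.7067, 0.4698, 0.4818, 0.8294, -0.2827]
J5: z=[0.4818, 0.8294, -0.2827] o=[0.0316, 0.0625, -0.4362] → [-0.4016, 0.3184, 0.2495, 0.4818, 0.8294, -0.2827]
V = J·q̇ = [-1.0177, 0.6686, 0.6910, 0.8219, 1.0998, 0.2079]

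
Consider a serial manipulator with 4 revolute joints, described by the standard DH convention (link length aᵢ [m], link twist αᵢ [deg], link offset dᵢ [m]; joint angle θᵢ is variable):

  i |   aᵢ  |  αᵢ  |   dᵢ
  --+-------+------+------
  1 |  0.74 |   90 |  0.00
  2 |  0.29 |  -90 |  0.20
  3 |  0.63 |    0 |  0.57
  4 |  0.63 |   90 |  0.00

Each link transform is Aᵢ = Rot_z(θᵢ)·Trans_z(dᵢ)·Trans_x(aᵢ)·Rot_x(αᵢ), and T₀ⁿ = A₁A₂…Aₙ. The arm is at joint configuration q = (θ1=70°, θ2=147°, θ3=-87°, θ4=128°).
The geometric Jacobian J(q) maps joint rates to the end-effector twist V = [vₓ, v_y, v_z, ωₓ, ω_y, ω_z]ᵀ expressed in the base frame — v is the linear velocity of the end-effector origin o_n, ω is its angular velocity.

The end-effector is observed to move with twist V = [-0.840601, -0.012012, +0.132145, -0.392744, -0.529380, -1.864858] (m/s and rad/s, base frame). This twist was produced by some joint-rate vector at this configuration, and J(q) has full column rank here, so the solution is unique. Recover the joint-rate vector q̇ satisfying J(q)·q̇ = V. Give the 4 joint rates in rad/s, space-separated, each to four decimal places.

o_n = [0.3086, -0.3678, -0.0432]
J₁: ẑ×o_n = [0.3678, 0.3086, -0.0000], ω = ẑ
J2: z=[0.9397, -0.3420, 0.0000] o=[0.2531, 0.6954, 0.0000] → [0.0148, 0.0406, -0.9801, 0.9397, -0.3420, 0.0000]
J3: z=[-0.1863, -0.5118, -0.8387] o=[0.3578, 0.3984, 0.1579] → [-0.5397, 0.0038, 0.1175, -0.1863, -0.5118, -0.8387]
J4: z=[-0.1863, -0.5118, -0.8387] o=[0.8334, -0.1345, -0.3021] → [-0.3282, 0.4884, -0.2251, -0.1863, -0.5118, -0.8387]
q̇ = J⁺·V = [-0.8920, -0.1880, 0.6100, 0.5500]

-0.8920 -0.1880 0.6100 0.5500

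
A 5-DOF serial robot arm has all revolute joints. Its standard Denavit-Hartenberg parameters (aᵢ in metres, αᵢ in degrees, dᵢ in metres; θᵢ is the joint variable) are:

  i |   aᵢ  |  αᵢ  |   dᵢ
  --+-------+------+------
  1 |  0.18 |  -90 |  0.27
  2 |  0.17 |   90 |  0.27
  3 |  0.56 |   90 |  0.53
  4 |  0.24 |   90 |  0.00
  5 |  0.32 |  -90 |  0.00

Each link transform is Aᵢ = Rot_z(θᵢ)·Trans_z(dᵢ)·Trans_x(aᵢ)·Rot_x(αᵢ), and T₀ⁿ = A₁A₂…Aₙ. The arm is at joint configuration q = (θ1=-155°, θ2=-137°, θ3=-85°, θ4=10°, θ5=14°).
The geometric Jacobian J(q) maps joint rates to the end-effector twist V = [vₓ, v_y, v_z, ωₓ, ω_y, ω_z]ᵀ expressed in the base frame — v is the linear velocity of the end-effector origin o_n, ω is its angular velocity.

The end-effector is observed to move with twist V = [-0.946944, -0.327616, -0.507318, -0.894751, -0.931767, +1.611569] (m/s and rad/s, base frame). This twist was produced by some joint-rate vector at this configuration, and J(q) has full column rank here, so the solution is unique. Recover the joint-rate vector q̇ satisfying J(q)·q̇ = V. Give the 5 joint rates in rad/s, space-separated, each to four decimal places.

0.3440 0.6210 -0.8830 0.0300 0.8790

o_n = [-0.0040, 0.9191, -0.0587]
J₁: ẑ×o_n = [-0.9191, -0.0040, 0.0000], ω = ẑ
J2: z=[0.4226, -0.9063, 0.0000] o=[-0.1631, -0.0761, 0.2700] → [0.2979, 0.1389, 0.5648, 0.4226, -0.9063, 0.0000]
J3: z=[0.6181, 0.2882, -0.7314] o=[0.0637, -0.2682, 0.3859] → [0.7402, 0.3243, 0.7534, 0.6181, 0.2882, -0.7314]
J4: z=[-0.6971, -0.2289, -0.6794] o=[0.1878, 0.4052, 0.0316] → [0.3698, 0.0674, -0.4022, -0.6971, -0.2289, -0.6794]
J5: z=[-0.6718, -0.1224, 0.7306] o=[0.1277, 0.6370, 0.0152] → [-0.1971, -0.1458, -0.2057, -0.6718, -0.1224, 0.7306]
q̇ = J⁺·V = [0.3440, 0.6210, -0.8830, 0.0300, 0.8790]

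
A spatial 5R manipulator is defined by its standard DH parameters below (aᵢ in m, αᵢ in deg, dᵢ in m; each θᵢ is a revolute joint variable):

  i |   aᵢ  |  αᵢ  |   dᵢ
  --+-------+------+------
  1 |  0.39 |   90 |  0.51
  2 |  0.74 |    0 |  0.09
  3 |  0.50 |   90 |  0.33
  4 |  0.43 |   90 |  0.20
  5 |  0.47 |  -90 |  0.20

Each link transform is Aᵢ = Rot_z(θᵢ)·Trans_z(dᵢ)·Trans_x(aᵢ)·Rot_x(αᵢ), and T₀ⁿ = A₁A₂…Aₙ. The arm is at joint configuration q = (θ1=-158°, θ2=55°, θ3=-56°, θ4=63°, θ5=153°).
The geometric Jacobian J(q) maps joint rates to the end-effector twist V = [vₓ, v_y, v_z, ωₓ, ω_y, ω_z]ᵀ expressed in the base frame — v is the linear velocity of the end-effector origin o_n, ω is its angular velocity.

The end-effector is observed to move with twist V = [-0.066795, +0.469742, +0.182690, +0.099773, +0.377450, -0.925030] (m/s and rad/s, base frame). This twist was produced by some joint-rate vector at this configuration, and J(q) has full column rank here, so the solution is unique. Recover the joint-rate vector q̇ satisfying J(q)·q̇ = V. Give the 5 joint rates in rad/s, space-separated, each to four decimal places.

o_n = [-1.5090, -0.2438, 0.6909]
J₁: ẑ×o_n = [0.2438, -1.5090, 0.0000], ω = ẑ
J2: z=[-0.3746, 0.9272, 0.0000] o=[-0.3616, -0.1461, 0.5100] → [0.1678, 0.0678, 1.1004, -0.3746, 0.9272, 0.0000]
J3: z=[-0.3746, 0.9272, 0.0000] o=[-0.7889, -0.2217, 1.1162] → [-0.3943, -0.1593, 0.6760, -0.3746, 0.9272, 0.0000]
J4: z=[0.0162, 0.0065, -0.9998] o=[-1.3760, -0.1030, 1.1074] → [-0.1436, 0.1397, -0.0014, 0.0162, 0.0065, -0.9998]
J5: z=[-0.6559, -0.7547, -0.0156] o=[-1.6973, 0.1805, 0.9041] → [0.1542, -0.1427, 0.4204, -0.6559, -0.7547, -0.0156]
q̇ = J⁺·V = [-0.1860, 0.3600, -0.1600, 0.7430, -0.2480]

-0.1860 0.3600 -0.1600 0.7430 -0.2480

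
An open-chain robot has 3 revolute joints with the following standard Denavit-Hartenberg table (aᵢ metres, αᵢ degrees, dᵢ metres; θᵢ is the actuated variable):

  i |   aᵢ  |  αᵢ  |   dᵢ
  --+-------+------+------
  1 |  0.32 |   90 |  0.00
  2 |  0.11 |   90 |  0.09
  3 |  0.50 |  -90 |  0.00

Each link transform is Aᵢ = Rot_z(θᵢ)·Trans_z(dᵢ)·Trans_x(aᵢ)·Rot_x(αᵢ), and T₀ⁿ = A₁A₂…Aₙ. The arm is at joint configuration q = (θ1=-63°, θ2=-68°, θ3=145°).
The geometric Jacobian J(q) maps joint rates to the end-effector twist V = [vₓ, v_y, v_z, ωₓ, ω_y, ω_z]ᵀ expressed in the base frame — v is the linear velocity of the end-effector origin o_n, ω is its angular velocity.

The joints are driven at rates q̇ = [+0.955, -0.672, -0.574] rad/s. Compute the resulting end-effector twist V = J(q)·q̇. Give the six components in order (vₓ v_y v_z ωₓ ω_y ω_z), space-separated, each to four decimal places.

o_n = [-0.2414, -0.3562, 0.2778]
J₁: ẑ×o_n = [0.3562, -0.2414, 0.0000], ω = ẑ
J2: z=[-0.8910, -0.4540, 0.0000] o=[0.1453, -0.2851, 0.0000] → [-0.1261, 0.2475, -0.1122, -0.8910, -0.4540, 0.0000]
J3: z=[-0.4209, 0.8261, -0.3746] o=[0.0838, -0.3627, -0.1020] → [0.3162, 0.2817, 0.2659, -0.4209, 0.8261, -0.3746]
V = J·q̇ = [0.2434, -0.5585, -0.0772, 0.8404, -0.1691, 1.1700]

0.2434 -0.5585 -0.0772 0.8404 -0.1691 1.1700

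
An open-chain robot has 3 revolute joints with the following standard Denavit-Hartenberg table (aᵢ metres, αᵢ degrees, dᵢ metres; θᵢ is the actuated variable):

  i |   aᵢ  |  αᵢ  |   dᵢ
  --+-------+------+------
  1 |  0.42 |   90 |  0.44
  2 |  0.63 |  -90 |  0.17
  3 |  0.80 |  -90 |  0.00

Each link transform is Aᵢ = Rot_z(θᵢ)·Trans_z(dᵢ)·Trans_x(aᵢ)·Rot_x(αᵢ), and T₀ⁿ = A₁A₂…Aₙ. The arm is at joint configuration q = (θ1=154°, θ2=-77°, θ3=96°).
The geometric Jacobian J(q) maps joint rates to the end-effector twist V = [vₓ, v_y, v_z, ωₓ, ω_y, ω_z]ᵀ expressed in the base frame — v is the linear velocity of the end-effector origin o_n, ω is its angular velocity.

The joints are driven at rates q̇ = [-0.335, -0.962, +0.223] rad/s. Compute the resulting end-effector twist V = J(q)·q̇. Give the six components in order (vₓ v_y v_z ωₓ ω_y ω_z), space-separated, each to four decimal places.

o_n = [-0.7622, -0.3243, -0.0924]
J₁: ẑ×o_n = [0.3243, -0.7622, 0.0000], ω = ẑ
J2: z=[0.4384, 0.8988, 0.0000] o=[-0.3775, 0.1841, 0.4400] → [-0.4785, 0.2334, 0.1229, 0.4384, 0.8988, 0.0000]
J3: z=[-0.8758, 0.4271, 0.2250] o=[-0.4303, 0.3990, -0.1739] → [0.1975, -0.0033, 0.7752, -0.8758, 0.4271, 0.2250]
V = J·q̇ = [0.3957, 0.0301, 0.0546, -0.6170, -0.7694, -0.2848]

0.3957 0.0301 0.0546 -0.6170 -0.7694 -0.2848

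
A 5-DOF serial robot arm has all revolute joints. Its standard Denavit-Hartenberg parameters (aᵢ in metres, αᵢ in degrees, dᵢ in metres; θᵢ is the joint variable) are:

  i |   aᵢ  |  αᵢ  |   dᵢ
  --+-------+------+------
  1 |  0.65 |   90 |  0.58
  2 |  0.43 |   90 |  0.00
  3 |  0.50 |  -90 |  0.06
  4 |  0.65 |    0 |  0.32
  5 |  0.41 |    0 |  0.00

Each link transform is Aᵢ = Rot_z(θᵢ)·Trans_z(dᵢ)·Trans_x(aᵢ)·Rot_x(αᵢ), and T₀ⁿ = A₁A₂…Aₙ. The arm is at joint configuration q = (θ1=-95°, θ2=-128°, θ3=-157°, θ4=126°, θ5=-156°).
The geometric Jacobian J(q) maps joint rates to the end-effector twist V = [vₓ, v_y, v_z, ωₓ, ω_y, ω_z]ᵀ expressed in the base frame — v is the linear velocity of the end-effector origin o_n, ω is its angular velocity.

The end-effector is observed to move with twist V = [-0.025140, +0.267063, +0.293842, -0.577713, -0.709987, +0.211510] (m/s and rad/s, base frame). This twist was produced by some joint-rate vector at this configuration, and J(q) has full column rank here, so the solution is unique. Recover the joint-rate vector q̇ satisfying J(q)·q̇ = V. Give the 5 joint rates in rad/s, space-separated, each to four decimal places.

0.1400 -0.7180 -0.5530 -0.5890 -0.7490

o_n = [0.4094, -0.8207, 0.3251]
J₁: ẑ×o_n = [0.8207, 0.4094, -0.0000], ω = ẑ
J2: z=[-0.9962, 0.0872, 0.0000] o=[-0.0567, -0.6475, 0.5800] → [-0.0222, -0.2539, 0.1319, -0.9962, 0.0872, 0.0000]
J3: z=[0.0687, 0.7850, 0.6157] o=[-0.0336, -0.3838, 0.2412] → [0.3349, 0.2670, -0.3778, 0.0687, 0.7850, 0.6157]
J4: z=[0.9380, 0.1594, -0.3079] o=[0.1405, -0.6360, 0.6408] → [-0.1072, 0.2133, -0.2161, 0.9380, 0.1594, -0.3079]
J5: z=[0.9380, 0.1594, -0.3079] o=[0.2747, -0.7691, -0.0586] → [0.0453, -0.4015, -0.0699, 0.9380, 0.1594, -0.3079]
q̇ = J⁺·V = [0.1400, -0.7180, -0.5530, -0.5890, -0.7490]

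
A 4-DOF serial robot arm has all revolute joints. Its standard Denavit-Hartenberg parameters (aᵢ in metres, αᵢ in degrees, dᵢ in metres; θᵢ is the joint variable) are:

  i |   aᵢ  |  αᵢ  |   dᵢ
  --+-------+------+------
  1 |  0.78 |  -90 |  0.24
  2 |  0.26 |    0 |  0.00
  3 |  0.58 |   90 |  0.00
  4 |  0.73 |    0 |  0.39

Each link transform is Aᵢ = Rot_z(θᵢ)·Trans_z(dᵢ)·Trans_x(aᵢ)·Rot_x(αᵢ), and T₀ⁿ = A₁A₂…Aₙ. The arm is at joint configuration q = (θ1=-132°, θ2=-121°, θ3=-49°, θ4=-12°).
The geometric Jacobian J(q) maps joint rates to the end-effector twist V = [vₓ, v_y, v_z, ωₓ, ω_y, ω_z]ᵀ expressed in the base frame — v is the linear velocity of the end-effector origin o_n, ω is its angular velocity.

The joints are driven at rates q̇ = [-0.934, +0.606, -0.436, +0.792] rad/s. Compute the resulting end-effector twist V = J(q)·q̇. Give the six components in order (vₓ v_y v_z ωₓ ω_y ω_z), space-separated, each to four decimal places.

o_n = [0.3529, 0.6188, 0.3035]
J₁: ẑ×o_n = [-0.6188, 0.3529, 0.0000], ω = ẑ
J2: z=[0.7431, -0.6691, 0.0000] o=[-0.5219, -0.5797, 0.2400] → [-0.0425, -0.0472, 1.4760, 0.7431, -0.6691, 0.0000]
J3: z=[0.7431, -0.6691, 0.0000] o=[-0.4323, -0.4801, 0.4629] → [0.1066, 0.1184, 1.3421, 0.7431, -0.6691, 0.0000]
J4: z=[0.1162, 0.1290, -0.9848] o=[-0.0501, -0.0557, 0.5636] → [0.6307, -0.3667, 0.0264, 0.1162, 0.1290, -0.9848]
V = J·q̇ = [1.0052, -0.7003, 0.3302, 0.2184, -0.0115, -1.7140]

1.0052 -0.7003 0.3302 0.2184 -0.0115 -1.7140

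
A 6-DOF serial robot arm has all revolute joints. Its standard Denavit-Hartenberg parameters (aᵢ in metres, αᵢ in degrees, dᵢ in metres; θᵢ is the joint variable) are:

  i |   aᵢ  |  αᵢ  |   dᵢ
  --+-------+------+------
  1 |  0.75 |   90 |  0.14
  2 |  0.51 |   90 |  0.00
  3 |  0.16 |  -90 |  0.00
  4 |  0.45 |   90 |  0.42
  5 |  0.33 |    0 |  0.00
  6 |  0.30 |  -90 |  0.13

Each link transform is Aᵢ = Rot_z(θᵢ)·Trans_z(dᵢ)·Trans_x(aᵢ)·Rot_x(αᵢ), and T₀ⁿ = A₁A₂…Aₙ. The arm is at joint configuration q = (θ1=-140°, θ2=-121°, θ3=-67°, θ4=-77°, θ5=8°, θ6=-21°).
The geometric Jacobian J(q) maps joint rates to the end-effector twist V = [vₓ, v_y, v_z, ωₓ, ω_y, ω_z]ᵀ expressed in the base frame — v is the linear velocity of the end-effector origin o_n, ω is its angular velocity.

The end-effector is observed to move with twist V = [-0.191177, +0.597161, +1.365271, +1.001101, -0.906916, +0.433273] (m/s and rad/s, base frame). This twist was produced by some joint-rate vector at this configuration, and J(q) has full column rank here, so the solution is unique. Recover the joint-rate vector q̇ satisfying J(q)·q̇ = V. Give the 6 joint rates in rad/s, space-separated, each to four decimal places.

0.1810 -0.9130 0.3670 -0.2780 0.3330 -0.6860

o_n = [0.5788, 0.3598, -0.1517]
J₁: ẑ×o_n = [-0.3598, 0.5788, 0.0000], ω = ẑ
J2: z=[-0.6428, 0.7660, 0.0000] o=[-0.5745, -0.4821, 0.1400] → [-0.2234, -0.1875, -1.4247, -0.6428, 0.7660, 0.0000]
J3: z=[0.6566, 0.5510, 0.5150] o=[-0.3733, -0.3133, -0.2972] → [-0.2665, 0.3948, -0.0826, 0.6566, 0.5510, 0.5150]
J4: z=[0.1120, 0.6041, -0.7890] o=[-0.2540, -0.4054, -0.3507] → [0.7240, -0.6794, -0.4173, 0.1120, 0.6041, -0.7890]
J5: z=[-0.5790, 0.6850, 0.4422] o=[0.1565, 0.0316, -0.4902] → [0.0868, 0.3828, -0.4793, -0.5790, 0.6850, 0.4422]
J6: z=[-0.5790, 0.6850, 0.4422] o=[0.4255, 0.1925, -0.3871] → [0.0872, 0.2041, -0.2019, -0.5790, 0.6850, 0.4422]
q̇ = J⁺·V = [0.1810, -0.9130, 0.3670, -0.2780, 0.3330, -0.6860]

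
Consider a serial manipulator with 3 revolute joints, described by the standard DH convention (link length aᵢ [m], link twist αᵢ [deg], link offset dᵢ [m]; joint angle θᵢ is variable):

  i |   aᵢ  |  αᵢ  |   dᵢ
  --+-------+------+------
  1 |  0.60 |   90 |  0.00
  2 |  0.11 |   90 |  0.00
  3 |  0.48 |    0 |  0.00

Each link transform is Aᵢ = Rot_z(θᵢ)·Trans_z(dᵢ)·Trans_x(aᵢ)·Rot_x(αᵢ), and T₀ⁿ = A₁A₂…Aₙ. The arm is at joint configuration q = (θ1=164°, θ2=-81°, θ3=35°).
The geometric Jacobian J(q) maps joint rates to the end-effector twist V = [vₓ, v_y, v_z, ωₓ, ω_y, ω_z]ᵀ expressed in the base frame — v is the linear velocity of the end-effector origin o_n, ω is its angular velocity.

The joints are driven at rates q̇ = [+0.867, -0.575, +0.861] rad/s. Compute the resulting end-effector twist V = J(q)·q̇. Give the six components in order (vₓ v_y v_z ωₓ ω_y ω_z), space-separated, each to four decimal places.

0.0120 -0.2634 0.1889 0.6590 -0.7871 0.7323

o_n = [-0.5765, 0.4517, -0.4970]
J₁: ẑ×o_n = [-0.4517, -0.5765, 0.0000], ω = ẑ
J2: z=[0.2756, 0.9613, 0.0000] o=[-0.5768, 0.1654, 0.0000] → [-0.4777, 0.1370, 0.0787, 0.2756, 0.9613, 0.0000]
J3: z=[0.9494, -0.2722, -0.1564] o=[-0.5933, 0.1701, -0.1086] → [0.1498, 0.3661, 0.2719, 0.9494, -0.2722, -0.1564]
V = J·q̇ = [0.0120, -0.2634, 0.1889, 0.6590, -0.7871, 0.7323]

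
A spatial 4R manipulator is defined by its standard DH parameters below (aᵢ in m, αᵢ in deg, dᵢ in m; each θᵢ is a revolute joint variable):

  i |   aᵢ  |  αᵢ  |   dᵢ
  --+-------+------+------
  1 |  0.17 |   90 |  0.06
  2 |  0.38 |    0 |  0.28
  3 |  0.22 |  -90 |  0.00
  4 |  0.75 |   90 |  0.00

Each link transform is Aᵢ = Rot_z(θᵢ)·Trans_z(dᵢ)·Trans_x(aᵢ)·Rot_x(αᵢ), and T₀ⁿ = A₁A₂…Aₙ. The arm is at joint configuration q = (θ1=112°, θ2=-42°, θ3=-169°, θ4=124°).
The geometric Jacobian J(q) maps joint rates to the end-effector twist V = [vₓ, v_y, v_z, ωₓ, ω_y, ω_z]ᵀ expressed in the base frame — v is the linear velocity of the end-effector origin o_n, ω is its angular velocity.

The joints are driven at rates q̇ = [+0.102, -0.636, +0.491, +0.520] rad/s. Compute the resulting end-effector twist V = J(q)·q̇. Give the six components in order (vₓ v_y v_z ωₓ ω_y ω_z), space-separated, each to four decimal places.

o_n = [-0.5504, 0.4499, -0.2970]
J₁: ẑ×o_n = [-0.4499, -0.5504, 0.0000], ω = ẑ
J2: z=[0.9272, 0.3746, 0.0000] o=[-0.0637, 0.1576, 0.0600] → [-0.1337, 0.3310, 0.4533, 0.9272, 0.3746, 0.0000]
J3: z=[0.9272, 0.3746, 0.0000] o=[0.0901, 0.5243, -0.1943] → [-0.0385, 0.0952, 0.1709, 0.9272, 0.3746, 0.0000]
J4: z=[0.1929, -0.4775, -0.8572] o=[0.1608, 0.3495, -0.0810] → [0.1892, 0.6513, -0.3202, 0.1929, -0.4775, -0.8572]
V = J·q̇ = [0.1187, 0.1188, -0.3709, -0.0341, -0.3026, -0.3437]

0.1187 0.1188 -0.3709 -0.0341 -0.3026 -0.3437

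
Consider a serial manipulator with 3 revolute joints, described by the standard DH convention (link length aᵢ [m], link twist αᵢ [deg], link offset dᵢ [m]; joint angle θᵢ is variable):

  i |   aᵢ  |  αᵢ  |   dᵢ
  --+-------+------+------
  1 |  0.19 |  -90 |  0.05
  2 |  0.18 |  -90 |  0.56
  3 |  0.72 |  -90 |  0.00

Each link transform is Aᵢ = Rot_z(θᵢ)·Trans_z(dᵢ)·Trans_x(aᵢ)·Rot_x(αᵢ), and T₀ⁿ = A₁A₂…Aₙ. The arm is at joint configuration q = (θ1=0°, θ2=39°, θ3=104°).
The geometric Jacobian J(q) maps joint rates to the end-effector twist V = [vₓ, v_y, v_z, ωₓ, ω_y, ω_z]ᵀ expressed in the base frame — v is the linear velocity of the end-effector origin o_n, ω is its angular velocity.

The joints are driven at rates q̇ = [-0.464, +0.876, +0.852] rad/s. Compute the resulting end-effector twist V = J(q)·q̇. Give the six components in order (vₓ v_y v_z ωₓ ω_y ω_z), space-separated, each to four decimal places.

-0.5301 0.0581 0.3706 -0.5362 0.8760 -1.1261

o_n = [0.1945, -0.1386, 0.0463]
J₁: ẑ×o_n = [0.1386, 0.1945, -0.0000], ω = ẑ
J2: z=[0.0000, 1.0000, 0.0000] o=[0.1900, 0.0000, 0.0500] → [-0.0037, 0.0000, -0.0045, 0.0000, 1.0000, 0.0000]
J3: z=[-0.6293, 0.0000, -0.7771] o=[0.3299, 0.5600, -0.0633] → [-0.5429, 0.1742, 0.4397, -0.6293, 0.0000, -0.7771]
V = J·q̇ = [-0.5301, 0.0581, 0.3706, -0.5362, 0.8760, -1.1261]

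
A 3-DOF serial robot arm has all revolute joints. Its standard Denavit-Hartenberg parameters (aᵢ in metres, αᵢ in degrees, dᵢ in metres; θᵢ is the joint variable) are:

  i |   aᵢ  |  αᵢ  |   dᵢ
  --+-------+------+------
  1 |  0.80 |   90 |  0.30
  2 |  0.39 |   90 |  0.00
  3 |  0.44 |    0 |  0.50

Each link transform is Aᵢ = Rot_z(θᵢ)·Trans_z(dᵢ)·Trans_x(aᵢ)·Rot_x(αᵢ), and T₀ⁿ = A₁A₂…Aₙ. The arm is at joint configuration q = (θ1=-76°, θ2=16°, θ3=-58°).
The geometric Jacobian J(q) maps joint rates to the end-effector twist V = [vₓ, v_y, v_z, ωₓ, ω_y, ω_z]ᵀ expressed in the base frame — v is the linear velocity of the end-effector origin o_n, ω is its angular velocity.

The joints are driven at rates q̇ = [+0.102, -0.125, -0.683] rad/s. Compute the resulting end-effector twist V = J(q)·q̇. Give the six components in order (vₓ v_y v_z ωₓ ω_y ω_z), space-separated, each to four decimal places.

0.2288 0.3885 -0.1624 0.0757 0.2129 0.7585

o_n = [0.7339, -1.4009, -0.0089]
J₁: ẑ×o_n = [1.4009, 0.7339, -0.0000], ω = ẑ
J2: z=[-0.9703, -0.2419, 0.0000] o=[0.1935, -0.7762, 0.3000] → [0.0747, -0.2997, 0.7368, -0.9703, -0.2419, 0.0000]
J3: z=[0.0667, -0.2674, -0.9613] o=[0.2842, -1.1400, 0.4075] → [-0.1395, -0.4044, 0.1029, 0.0667, -0.2674, -0.9613]
V = J·q̇ = [0.2288, 0.3885, -0.1624, 0.0757, 0.2129, 0.7585]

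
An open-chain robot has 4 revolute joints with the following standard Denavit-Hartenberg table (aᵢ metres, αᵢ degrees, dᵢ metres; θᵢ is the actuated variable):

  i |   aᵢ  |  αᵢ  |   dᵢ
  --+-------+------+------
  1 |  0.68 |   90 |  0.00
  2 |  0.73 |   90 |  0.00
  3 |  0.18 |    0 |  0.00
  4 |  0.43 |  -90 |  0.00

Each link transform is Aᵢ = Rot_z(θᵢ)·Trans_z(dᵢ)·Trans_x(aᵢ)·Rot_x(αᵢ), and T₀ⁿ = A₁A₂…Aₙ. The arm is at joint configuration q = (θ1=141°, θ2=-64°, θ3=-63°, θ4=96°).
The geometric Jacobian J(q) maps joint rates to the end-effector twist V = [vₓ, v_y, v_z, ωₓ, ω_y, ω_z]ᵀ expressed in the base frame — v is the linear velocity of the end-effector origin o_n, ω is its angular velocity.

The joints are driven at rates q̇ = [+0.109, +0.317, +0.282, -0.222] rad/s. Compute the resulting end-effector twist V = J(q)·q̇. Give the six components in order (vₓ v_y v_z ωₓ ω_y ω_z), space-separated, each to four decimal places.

-0.3302 0.1575 0.1349 0.2414 0.2124 0.0827

o_n = [-0.8814, 0.8087, -1.0537]
J₁: ẑ×o_n = [-0.8087, -0.8814, 0.0000], ω = ẑ
J2: z=[0.6293, 0.7771, 0.0000] o=[-0.5285, 0.4279, 0.0000] → [-0.8189, 0.6631, 0.5139, 0.6293, 0.7771, 0.0000]
J3: z=[0.6985, -0.5656, -0.4384] o=[-0.7772, 0.6293, -0.6561] → [0.3035, 0.3234, 0.0663, 0.6985, -0.5656, -0.4384]
J4: z=[0.6985, -0.5656, -0.4384] o=[-0.9059, 0.5272, -0.7296] → [0.3067, 0.2157, 0.2105, 0.6985, -0.5656, -0.4384]
V = J·q̇ = [-0.3302, 0.1575, 0.1349, 0.2414, 0.2124, 0.0827]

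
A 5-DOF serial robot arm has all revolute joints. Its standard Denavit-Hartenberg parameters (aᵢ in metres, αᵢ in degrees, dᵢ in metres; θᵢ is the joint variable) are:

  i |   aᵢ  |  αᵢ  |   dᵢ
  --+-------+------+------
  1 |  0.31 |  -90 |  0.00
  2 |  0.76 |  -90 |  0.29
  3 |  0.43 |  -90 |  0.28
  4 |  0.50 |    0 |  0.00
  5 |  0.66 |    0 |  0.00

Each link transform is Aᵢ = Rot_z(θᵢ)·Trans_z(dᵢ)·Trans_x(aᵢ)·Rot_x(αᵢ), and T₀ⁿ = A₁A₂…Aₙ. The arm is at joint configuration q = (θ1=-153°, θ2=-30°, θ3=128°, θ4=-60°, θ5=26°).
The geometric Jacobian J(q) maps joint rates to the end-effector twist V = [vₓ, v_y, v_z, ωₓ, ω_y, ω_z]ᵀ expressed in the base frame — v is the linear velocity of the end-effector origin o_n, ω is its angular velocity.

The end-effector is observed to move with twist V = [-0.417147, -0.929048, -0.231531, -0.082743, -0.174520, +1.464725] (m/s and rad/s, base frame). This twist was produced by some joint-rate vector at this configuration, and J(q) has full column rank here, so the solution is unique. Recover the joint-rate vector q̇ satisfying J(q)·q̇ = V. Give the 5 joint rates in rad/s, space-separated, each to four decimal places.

0.9180 0.4350 -0.3970 -0.0110 -0.5040

o_n = [-1.0691, 0.2151, -0.9349]
J₁: ẑ×o_n = [-0.2151, -1.0691, 0.0000], ω = ẑ
J2: z=[0.4540, -0.8910, 0.0000] o=[-0.2762, -0.1407, 0.0000] → [0.8330, 0.4244, -0.5449, 0.4540, -0.8910, 0.0000]
J3: z=[-0.4455, -0.2270, -0.8660] o=[-0.7310, -0.6979, 0.3800] → [1.0892, -0.2930, -0.4835, -0.4455, -0.2270, -0.8660]
J4: z=[0.8876, -0.2387, -0.3940] o=[-0.8053, -0.3555, 0.0051] → [0.4492, 0.9383, 0.4435, 0.8876, -0.2387, -0.3940]
J5: z=[0.8876, -0.2387, -0.3940] o=[-0.9689, -0.2177, -0.4468] → [0.2871, 0.4727, 0.3602, 0.8876, -0.2387, -0.3940]
q̇ = J⁺·V = [0.9180, 0.4350, -0.3970, -0.0110, -0.5040]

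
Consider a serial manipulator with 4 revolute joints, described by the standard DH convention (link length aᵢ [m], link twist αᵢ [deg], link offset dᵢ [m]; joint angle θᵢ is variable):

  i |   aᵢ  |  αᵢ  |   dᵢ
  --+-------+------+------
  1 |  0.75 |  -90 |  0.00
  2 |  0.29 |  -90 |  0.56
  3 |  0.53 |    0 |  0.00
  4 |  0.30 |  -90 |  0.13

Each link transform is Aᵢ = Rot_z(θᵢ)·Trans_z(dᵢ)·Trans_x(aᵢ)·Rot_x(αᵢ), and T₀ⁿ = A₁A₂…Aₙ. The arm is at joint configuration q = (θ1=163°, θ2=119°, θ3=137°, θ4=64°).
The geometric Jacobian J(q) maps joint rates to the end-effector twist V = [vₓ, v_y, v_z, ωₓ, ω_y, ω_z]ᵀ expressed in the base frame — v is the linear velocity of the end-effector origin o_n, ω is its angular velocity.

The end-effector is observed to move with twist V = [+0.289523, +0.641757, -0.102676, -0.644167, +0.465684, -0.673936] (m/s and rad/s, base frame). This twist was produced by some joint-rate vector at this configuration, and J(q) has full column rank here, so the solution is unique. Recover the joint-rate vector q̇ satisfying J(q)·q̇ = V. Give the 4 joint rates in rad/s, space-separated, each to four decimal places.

o_n = [-0.8731, -0.0531, 0.3934]
J₁: ẑ×o_n = [0.0531, -0.8731, 0.0000], ω = ẑ
J2: z=[-0.2924, -0.9563, 0.0000] o=[-0.7172, 0.2193, 0.0000] → [-0.3762, 0.1150, -0.0694, -0.2924, -0.9563, 0.0000]
J3: z=[0.8364, -0.2557, 0.4848] o=[-0.7465, -0.3574, -0.2536] → [-0.3130, -0.6025, 0.2221, 0.8364, -0.2557, 0.4848]
J4: z=[0.8364, -0.2557, 0.4848] o=[-0.8205, 0.0432, 0.0854] → [-0.0320, -0.2831, -0.0940, 0.8364, -0.2557, 0.4848]
q̇ = J⁺·V = [-0.2570, -0.2570, -0.6370, -0.2230]

-0.2570 -0.2570 -0.6370 -0.2230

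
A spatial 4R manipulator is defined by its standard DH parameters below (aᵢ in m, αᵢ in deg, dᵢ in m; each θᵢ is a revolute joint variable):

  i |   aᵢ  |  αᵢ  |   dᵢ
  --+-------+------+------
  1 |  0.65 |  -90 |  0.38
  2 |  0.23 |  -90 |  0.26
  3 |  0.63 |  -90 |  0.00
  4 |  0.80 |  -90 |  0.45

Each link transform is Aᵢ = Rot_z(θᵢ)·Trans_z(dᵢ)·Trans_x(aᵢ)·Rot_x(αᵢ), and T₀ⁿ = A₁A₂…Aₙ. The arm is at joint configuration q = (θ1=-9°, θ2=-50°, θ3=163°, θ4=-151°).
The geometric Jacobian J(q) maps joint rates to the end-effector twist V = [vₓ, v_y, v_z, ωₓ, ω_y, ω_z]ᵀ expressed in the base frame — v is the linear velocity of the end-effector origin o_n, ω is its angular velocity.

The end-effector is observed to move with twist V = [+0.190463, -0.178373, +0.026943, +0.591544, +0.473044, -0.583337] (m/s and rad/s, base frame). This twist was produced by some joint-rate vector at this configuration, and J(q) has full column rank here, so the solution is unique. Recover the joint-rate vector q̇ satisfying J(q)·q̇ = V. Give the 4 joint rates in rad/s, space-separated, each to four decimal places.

-0.1880 0.6420 0.6450 -0.0860

o_n = [1.1514, 0.5372, 0.2572]
J₁: ẑ×o_n = [-0.5372, 1.1514, 0.0000], ω = ẑ
J2: z=[0.1564, 0.9877, 0.0000] o=[0.6420, -0.1017, 0.3800] → [-0.1213, 0.0192, -0.4032, 0.1564, 0.9877, 0.0000]
J3: z=[0.7566, -0.1198, -0.6428] o=[0.8287, 0.1320, 0.5562] → [0.2963, 0.0188, 0.3453, 0.7566, -0.1198, -0.6428]
J4: z=[-0.0360, 0.9739, -0.2240] o=[0.4174, 0.0106, 0.0947] → [0.2762, -0.1586, -0.7339, -0.0360, 0.9739, -0.2240]
q̇ = J⁺·V = [-0.1880, 0.6420, 0.6450, -0.0860]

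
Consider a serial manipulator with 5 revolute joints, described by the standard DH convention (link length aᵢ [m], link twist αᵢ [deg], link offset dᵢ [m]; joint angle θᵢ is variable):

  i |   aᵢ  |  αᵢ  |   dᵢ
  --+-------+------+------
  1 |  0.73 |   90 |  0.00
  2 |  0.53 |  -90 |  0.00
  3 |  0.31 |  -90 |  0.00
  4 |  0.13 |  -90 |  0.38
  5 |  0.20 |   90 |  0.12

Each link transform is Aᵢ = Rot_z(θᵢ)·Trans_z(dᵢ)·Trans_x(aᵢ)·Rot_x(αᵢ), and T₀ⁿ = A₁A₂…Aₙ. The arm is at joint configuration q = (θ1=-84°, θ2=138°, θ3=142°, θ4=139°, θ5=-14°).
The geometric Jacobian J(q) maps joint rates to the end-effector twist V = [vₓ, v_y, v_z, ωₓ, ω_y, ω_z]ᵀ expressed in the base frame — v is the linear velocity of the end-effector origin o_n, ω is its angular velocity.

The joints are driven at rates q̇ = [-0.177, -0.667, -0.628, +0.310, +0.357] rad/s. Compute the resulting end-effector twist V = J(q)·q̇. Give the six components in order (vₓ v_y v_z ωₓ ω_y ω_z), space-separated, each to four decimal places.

0.0917 -0.1545 -0.0733 0.3026 -0.2142 0.0853

o_n = [-0.2805, -0.6388, 0.2759]
J₁: ẑ×o_n = [0.6388, -0.2805, 0.0000], ω = ẑ
J2: z=[-0.9945, -0.1045, 0.0000] o=[0.0763, -0.7260, 0.0000] → [-0.0288, 0.2744, -0.1240, -0.9945, -0.1045, 0.0000]
J3: z=[-0.0699, 0.6655, -0.7431] o=[0.0351, -0.3343, 0.3546] → [-0.2787, 0.2291, 0.2314, -0.0699, 0.6655, -0.7431]
J4: z=[-0.7359, -0.5374, -0.4120] o=[0.2439, -0.4949, 0.1912] → [-0.1048, 0.2784, -0.1759, -0.7359, -0.5374, -0.4120]
J5: z=[-0.4946, 0.8421, -0.2149] o=[-0.0958, -0.7050, 0.1498] → [0.1204, 0.1021, 0.1228, -0.4946, 0.8421, -0.2149]
V = J·q̇ = [0.0917, -0.1545, -0.0733, 0.3026, -0.2142, 0.0853]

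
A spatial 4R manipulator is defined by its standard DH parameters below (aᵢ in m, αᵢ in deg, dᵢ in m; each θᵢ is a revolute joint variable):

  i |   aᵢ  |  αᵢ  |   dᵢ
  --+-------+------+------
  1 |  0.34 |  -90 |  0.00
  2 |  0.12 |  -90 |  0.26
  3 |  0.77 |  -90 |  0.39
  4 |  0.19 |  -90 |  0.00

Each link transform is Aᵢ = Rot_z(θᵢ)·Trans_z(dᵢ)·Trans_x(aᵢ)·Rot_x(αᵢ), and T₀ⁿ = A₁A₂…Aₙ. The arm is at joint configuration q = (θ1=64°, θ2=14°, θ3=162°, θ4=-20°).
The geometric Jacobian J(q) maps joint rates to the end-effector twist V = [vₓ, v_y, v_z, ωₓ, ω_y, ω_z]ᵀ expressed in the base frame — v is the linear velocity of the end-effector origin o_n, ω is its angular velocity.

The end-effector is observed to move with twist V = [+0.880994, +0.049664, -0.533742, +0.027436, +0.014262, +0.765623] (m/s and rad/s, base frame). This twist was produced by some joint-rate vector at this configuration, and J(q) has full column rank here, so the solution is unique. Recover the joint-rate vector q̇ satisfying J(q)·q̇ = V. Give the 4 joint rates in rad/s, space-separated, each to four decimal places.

-0.2320 -0.6870 -0.9740 0.7030

o_n = [-0.2021, -0.4899, -0.2523]
J₁: ẑ×o_n = [0.4899, -0.2021, 0.0000], ω = ẑ
J2: z=[-0.8988, 0.4384, 0.0000] o=[0.1490, 0.3056, 0.0000] → [-0.1106, -0.2267, 0.8690, -0.8988, 0.4384, 0.0000]
J3: z=[-0.1061, -0.2174, -0.9703] o=[-0.0336, 0.5242, -0.0290] → [-0.9355, 0.1398, 0.0709, -0.1061, -0.2174, -0.9703]
J4: z=[-0.9862, 0.1474, 0.0748] o=[-0.1726, -0.3035, -0.2303] → [0.0107, -0.0239, 0.1882, -0.9862, 0.1474, 0.0748]
q̇ = J⁺·V = [-0.2320, -0.6870, -0.9740, 0.7030]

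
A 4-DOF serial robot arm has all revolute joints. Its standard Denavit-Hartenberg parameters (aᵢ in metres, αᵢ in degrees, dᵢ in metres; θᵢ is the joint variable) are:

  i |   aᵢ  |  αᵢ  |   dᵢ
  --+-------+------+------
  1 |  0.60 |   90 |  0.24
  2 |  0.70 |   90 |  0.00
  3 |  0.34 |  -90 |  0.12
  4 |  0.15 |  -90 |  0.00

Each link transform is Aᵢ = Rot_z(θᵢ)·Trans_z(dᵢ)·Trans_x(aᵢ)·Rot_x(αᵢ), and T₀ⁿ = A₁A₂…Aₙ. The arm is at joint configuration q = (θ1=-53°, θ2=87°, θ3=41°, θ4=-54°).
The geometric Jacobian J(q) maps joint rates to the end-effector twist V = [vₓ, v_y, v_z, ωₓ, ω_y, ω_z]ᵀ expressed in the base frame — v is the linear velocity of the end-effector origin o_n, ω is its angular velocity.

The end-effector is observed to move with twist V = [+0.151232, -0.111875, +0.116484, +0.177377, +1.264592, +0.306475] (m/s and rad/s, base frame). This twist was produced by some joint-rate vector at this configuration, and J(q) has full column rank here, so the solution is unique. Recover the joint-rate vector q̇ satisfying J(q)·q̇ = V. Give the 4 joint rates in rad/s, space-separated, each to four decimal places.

o_n = [0.3140, -0.8835, 1.2491]
J₁: ẑ×o_n = [0.8835, 0.3140, -0.0000], ω = ẑ
J2: z=[-0.7986, -0.6018, 0.0000] o=[0.3611, -0.4792, 0.2400] → [-0.6073, 0.8059, 0.2946, -0.7986, -0.6018, 0.0000]
J3: z=[0.6010, -0.7975, -0.0523] o=[0.3831, -0.5084, 0.9390] → [-0.2669, -0.1827, -0.2805, 0.6010, -0.7975, -0.0523]
J4: z=[-0.6234, -0.4268, -0.6552] o=[0.2852, -0.7491, 1.1890] → [-0.1137, 0.0186, 0.0961, -0.6234, -0.4268, -0.6552]
q̇ = J⁺·V = [-0.3630, -0.1880, -0.9370, -0.9470]

-0.3630 -0.1880 -0.9370 -0.9470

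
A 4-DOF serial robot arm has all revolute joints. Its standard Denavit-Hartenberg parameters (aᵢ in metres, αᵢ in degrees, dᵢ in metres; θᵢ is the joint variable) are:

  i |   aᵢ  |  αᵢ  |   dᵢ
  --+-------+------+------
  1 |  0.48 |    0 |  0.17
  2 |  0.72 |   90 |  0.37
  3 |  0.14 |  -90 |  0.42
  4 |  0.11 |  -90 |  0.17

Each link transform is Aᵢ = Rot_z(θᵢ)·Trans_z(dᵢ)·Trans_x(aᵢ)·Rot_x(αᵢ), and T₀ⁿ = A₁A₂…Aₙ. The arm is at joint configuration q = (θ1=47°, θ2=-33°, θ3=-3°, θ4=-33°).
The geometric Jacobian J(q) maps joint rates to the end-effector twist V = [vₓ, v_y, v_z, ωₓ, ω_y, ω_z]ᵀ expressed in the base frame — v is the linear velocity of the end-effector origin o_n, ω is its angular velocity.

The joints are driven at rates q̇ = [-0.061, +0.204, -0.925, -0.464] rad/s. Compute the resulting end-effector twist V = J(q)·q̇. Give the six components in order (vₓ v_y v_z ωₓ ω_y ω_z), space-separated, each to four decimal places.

0.1796 0.1170 -0.2213 -0.2473 0.8916 -0.3204

o_n = [1.3758, 0.1178, 0.6976]
J₁: ẑ×o_n = [-0.1178, 1.3758, 0.0000], ω = ẑ
J2: z=[0.0000, 0.0000, 1.0000] o=[0.3274, 0.3510, 0.1700] → [0.2332, 1.0484, -0.0000, 0.0000, 0.0000, 1.0000]
J3: z=[0.2419, -0.9703, 0.0000] o=[1.0260, 0.5252, 0.5400] → [-0.1529, -0.0381, 0.2408, 0.2419, -0.9703, 0.0000]
J4: z=[0.0508, 0.0127, 0.9986] o=[1.2632, 0.1515, 0.5327] → [0.0357, 0.1040, -0.0031, 0.0508, 0.0127, 0.9986]
V = J·q̇ = [0.1796, 0.1170, -0.2213, -0.2473, 0.8916, -0.3204]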